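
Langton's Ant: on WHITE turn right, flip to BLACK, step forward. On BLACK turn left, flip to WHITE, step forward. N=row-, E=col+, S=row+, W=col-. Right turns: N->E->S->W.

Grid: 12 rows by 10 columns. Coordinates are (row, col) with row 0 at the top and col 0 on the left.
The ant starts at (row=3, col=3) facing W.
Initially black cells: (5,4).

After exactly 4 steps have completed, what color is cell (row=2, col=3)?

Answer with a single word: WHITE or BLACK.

Answer: BLACK

Derivation:
Step 1: on WHITE (3,3): turn R to N, flip to black, move to (2,3). |black|=2
Step 2: on WHITE (2,3): turn R to E, flip to black, move to (2,4). |black|=3
Step 3: on WHITE (2,4): turn R to S, flip to black, move to (3,4). |black|=4
Step 4: on WHITE (3,4): turn R to W, flip to black, move to (3,3). |black|=5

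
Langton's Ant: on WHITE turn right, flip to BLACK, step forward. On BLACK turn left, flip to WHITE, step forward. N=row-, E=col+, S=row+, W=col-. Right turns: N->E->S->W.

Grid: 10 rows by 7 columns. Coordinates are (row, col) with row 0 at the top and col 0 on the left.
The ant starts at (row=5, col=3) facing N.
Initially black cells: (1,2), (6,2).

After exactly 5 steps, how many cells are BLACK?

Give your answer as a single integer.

Answer: 5

Derivation:
Step 1: on WHITE (5,3): turn R to E, flip to black, move to (5,4). |black|=3
Step 2: on WHITE (5,4): turn R to S, flip to black, move to (6,4). |black|=4
Step 3: on WHITE (6,4): turn R to W, flip to black, move to (6,3). |black|=5
Step 4: on WHITE (6,3): turn R to N, flip to black, move to (5,3). |black|=6
Step 5: on BLACK (5,3): turn L to W, flip to white, move to (5,2). |black|=5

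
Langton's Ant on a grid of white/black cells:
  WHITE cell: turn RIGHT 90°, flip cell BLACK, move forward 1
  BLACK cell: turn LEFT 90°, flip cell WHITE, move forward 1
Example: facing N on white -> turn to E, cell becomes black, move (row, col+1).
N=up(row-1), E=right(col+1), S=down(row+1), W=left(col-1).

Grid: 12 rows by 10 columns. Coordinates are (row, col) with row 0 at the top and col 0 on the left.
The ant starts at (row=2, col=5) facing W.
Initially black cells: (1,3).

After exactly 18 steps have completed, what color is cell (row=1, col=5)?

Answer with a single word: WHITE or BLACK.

Step 1: on WHITE (2,5): turn R to N, flip to black, move to (1,5). |black|=2
Step 2: on WHITE (1,5): turn R to E, flip to black, move to (1,6). |black|=3
Step 3: on WHITE (1,6): turn R to S, flip to black, move to (2,6). |black|=4
Step 4: on WHITE (2,6): turn R to W, flip to black, move to (2,5). |black|=5
Step 5: on BLACK (2,5): turn L to S, flip to white, move to (3,5). |black|=4
Step 6: on WHITE (3,5): turn R to W, flip to black, move to (3,4). |black|=5
Step 7: on WHITE (3,4): turn R to N, flip to black, move to (2,4). |black|=6
Step 8: on WHITE (2,4): turn R to E, flip to black, move to (2,5). |black|=7
Step 9: on WHITE (2,5): turn R to S, flip to black, move to (3,5). |black|=8
Step 10: on BLACK (3,5): turn L to E, flip to white, move to (3,6). |black|=7
Step 11: on WHITE (3,6): turn R to S, flip to black, move to (4,6). |black|=8
Step 12: on WHITE (4,6): turn R to W, flip to black, move to (4,5). |black|=9
Step 13: on WHITE (4,5): turn R to N, flip to black, move to (3,5). |black|=10
Step 14: on WHITE (3,5): turn R to E, flip to black, move to (3,6). |black|=11
Step 15: on BLACK (3,6): turn L to N, flip to white, move to (2,6). |black|=10
Step 16: on BLACK (2,6): turn L to W, flip to white, move to (2,5). |black|=9
Step 17: on BLACK (2,5): turn L to S, flip to white, move to (3,5). |black|=8
Step 18: on BLACK (3,5): turn L to E, flip to white, move to (3,6). |black|=7

Answer: BLACK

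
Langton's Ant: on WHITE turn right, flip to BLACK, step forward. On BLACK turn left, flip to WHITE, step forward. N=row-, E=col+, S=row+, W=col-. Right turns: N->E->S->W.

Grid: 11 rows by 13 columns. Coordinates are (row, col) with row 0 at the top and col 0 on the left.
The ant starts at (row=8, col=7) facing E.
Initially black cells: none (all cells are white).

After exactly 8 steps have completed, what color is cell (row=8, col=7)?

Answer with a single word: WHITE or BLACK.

Answer: WHITE

Derivation:
Step 1: on WHITE (8,7): turn R to S, flip to black, move to (9,7). |black|=1
Step 2: on WHITE (9,7): turn R to W, flip to black, move to (9,6). |black|=2
Step 3: on WHITE (9,6): turn R to N, flip to black, move to (8,6). |black|=3
Step 4: on WHITE (8,6): turn R to E, flip to black, move to (8,7). |black|=4
Step 5: on BLACK (8,7): turn L to N, flip to white, move to (7,7). |black|=3
Step 6: on WHITE (7,7): turn R to E, flip to black, move to (7,8). |black|=4
Step 7: on WHITE (7,8): turn R to S, flip to black, move to (8,8). |black|=5
Step 8: on WHITE (8,8): turn R to W, flip to black, move to (8,7). |black|=6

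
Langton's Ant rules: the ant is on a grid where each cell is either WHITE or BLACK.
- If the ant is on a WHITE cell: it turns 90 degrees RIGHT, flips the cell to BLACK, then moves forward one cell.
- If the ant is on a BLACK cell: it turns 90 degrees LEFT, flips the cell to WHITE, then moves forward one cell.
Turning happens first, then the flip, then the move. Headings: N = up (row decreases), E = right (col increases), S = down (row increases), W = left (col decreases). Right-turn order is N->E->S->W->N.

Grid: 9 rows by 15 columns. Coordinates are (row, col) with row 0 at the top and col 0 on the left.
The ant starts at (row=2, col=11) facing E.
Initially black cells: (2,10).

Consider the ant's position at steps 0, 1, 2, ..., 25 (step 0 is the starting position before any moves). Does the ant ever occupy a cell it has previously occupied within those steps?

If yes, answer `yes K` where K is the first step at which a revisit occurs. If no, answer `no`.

Step 1: on WHITE (2,11): turn R to S, flip to black, move to (3,11). |black|=2 — new cell
Step 2: on WHITE (3,11): turn R to W, flip to black, move to (3,10). |black|=3 — new cell
Step 3: on WHITE (3,10): turn R to N, flip to black, move to (2,10). |black|=4 — new cell
Step 4: on BLACK (2,10): turn L to W, flip to white, move to (2,9). |black|=3 — new cell
Step 5: on WHITE (2,9): turn R to N, flip to black, move to (1,9). |black|=4 — new cell
Step 6: on WHITE (1,9): turn R to E, flip to black, move to (1,10). |black|=5 — new cell
Step 7: on WHITE (1,10): turn R to S, flip to black, move to (2,10). |black|=6 — REVISIT

Answer: yes 7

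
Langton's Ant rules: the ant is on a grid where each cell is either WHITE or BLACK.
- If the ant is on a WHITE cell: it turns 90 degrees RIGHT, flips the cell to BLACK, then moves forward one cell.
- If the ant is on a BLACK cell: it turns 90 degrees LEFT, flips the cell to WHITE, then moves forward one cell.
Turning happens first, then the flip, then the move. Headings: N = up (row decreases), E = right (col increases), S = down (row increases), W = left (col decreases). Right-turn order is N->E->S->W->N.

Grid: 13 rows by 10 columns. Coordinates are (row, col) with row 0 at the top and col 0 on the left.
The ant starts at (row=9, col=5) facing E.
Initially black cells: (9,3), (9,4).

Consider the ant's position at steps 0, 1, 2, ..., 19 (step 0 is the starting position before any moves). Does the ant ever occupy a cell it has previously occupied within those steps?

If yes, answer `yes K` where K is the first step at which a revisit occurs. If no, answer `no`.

Answer: yes 8

Derivation:
Step 1: on WHITE (9,5): turn R to S, flip to black, move to (10,5). |black|=3 — new cell
Step 2: on WHITE (10,5): turn R to W, flip to black, move to (10,4). |black|=4 — new cell
Step 3: on WHITE (10,4): turn R to N, flip to black, move to (9,4). |black|=5 — new cell
Step 4: on BLACK (9,4): turn L to W, flip to white, move to (9,3). |black|=4 — new cell
Step 5: on BLACK (9,3): turn L to S, flip to white, move to (10,3). |black|=3 — new cell
Step 6: on WHITE (10,3): turn R to W, flip to black, move to (10,2). |black|=4 — new cell
Step 7: on WHITE (10,2): turn R to N, flip to black, move to (9,2). |black|=5 — new cell
Step 8: on WHITE (9,2): turn R to E, flip to black, move to (9,3). |black|=6 — REVISIT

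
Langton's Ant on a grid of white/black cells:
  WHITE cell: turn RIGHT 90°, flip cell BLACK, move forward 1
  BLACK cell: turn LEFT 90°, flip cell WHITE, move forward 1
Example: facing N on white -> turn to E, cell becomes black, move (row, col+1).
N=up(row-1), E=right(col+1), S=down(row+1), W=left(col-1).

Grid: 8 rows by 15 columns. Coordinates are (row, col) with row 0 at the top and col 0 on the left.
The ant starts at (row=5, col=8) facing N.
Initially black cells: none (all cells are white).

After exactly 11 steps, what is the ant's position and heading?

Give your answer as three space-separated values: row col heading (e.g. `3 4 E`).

Step 1: on WHITE (5,8): turn R to E, flip to black, move to (5,9). |black|=1
Step 2: on WHITE (5,9): turn R to S, flip to black, move to (6,9). |black|=2
Step 3: on WHITE (6,9): turn R to W, flip to black, move to (6,8). |black|=3
Step 4: on WHITE (6,8): turn R to N, flip to black, move to (5,8). |black|=4
Step 5: on BLACK (5,8): turn L to W, flip to white, move to (5,7). |black|=3
Step 6: on WHITE (5,7): turn R to N, flip to black, move to (4,7). |black|=4
Step 7: on WHITE (4,7): turn R to E, flip to black, move to (4,8). |black|=5
Step 8: on WHITE (4,8): turn R to S, flip to black, move to (5,8). |black|=6
Step 9: on WHITE (5,8): turn R to W, flip to black, move to (5,7). |black|=7
Step 10: on BLACK (5,7): turn L to S, flip to white, move to (6,7). |black|=6
Step 11: on WHITE (6,7): turn R to W, flip to black, move to (6,6). |black|=7

Answer: 6 6 W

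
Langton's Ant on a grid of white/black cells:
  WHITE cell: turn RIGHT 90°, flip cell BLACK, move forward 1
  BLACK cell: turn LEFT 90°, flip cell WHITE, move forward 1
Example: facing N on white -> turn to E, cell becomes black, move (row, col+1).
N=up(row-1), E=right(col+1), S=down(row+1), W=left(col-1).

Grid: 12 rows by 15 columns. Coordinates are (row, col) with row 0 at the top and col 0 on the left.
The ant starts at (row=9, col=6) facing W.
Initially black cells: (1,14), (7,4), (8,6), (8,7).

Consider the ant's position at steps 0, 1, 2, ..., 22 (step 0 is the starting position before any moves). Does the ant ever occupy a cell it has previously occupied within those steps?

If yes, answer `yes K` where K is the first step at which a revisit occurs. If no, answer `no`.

Step 1: on WHITE (9,6): turn R to N, flip to black, move to (8,6). |black|=5 — new cell
Step 2: on BLACK (8,6): turn L to W, flip to white, move to (8,5). |black|=4 — new cell
Step 3: on WHITE (8,5): turn R to N, flip to black, move to (7,5). |black|=5 — new cell
Step 4: on WHITE (7,5): turn R to E, flip to black, move to (7,6). |black|=6 — new cell
Step 5: on WHITE (7,6): turn R to S, flip to black, move to (8,6). |black|=7 — REVISIT

Answer: yes 5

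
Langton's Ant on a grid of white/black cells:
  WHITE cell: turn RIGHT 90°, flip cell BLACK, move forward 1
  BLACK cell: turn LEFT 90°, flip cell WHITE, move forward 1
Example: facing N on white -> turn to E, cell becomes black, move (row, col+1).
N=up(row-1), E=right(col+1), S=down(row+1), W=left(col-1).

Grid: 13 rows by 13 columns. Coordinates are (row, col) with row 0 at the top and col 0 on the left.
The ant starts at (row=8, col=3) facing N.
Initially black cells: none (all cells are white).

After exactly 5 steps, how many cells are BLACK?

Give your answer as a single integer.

Answer: 3

Derivation:
Step 1: on WHITE (8,3): turn R to E, flip to black, move to (8,4). |black|=1
Step 2: on WHITE (8,4): turn R to S, flip to black, move to (9,4). |black|=2
Step 3: on WHITE (9,4): turn R to W, flip to black, move to (9,3). |black|=3
Step 4: on WHITE (9,3): turn R to N, flip to black, move to (8,3). |black|=4
Step 5: on BLACK (8,3): turn L to W, flip to white, move to (8,2). |black|=3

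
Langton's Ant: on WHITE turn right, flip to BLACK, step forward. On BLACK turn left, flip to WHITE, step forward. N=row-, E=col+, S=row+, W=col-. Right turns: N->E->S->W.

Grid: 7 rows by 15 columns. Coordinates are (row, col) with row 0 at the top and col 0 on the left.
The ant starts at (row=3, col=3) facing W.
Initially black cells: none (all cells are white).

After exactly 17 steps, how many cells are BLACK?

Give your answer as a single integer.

Answer: 7

Derivation:
Step 1: on WHITE (3,3): turn R to N, flip to black, move to (2,3). |black|=1
Step 2: on WHITE (2,3): turn R to E, flip to black, move to (2,4). |black|=2
Step 3: on WHITE (2,4): turn R to S, flip to black, move to (3,4). |black|=3
Step 4: on WHITE (3,4): turn R to W, flip to black, move to (3,3). |black|=4
Step 5: on BLACK (3,3): turn L to S, flip to white, move to (4,3). |black|=3
Step 6: on WHITE (4,3): turn R to W, flip to black, move to (4,2). |black|=4
Step 7: on WHITE (4,2): turn R to N, flip to black, move to (3,2). |black|=5
Step 8: on WHITE (3,2): turn R to E, flip to black, move to (3,3). |black|=6
Step 9: on WHITE (3,3): turn R to S, flip to black, move to (4,3). |black|=7
Step 10: on BLACK (4,3): turn L to E, flip to white, move to (4,4). |black|=6
Step 11: on WHITE (4,4): turn R to S, flip to black, move to (5,4). |black|=7
Step 12: on WHITE (5,4): turn R to W, flip to black, move to (5,3). |black|=8
Step 13: on WHITE (5,3): turn R to N, flip to black, move to (4,3). |black|=9
Step 14: on WHITE (4,3): turn R to E, flip to black, move to (4,4). |black|=10
Step 15: on BLACK (4,4): turn L to N, flip to white, move to (3,4). |black|=9
Step 16: on BLACK (3,4): turn L to W, flip to white, move to (3,3). |black|=8
Step 17: on BLACK (3,3): turn L to S, flip to white, move to (4,3). |black|=7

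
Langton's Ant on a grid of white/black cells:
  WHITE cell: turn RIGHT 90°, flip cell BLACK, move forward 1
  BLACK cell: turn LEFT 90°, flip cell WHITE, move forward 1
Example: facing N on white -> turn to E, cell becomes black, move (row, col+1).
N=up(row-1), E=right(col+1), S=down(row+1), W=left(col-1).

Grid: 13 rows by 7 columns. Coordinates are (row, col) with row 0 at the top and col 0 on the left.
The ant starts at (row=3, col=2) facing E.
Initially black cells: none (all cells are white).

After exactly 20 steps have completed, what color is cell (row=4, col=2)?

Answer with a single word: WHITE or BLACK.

Answer: BLACK

Derivation:
Step 1: on WHITE (3,2): turn R to S, flip to black, move to (4,2). |black|=1
Step 2: on WHITE (4,2): turn R to W, flip to black, move to (4,1). |black|=2
Step 3: on WHITE (4,1): turn R to N, flip to black, move to (3,1). |black|=3
Step 4: on WHITE (3,1): turn R to E, flip to black, move to (3,2). |black|=4
Step 5: on BLACK (3,2): turn L to N, flip to white, move to (2,2). |black|=3
Step 6: on WHITE (2,2): turn R to E, flip to black, move to (2,3). |black|=4
Step 7: on WHITE (2,3): turn R to S, flip to black, move to (3,3). |black|=5
Step 8: on WHITE (3,3): turn R to W, flip to black, move to (3,2). |black|=6
Step 9: on WHITE (3,2): turn R to N, flip to black, move to (2,2). |black|=7
Step 10: on BLACK (2,2): turn L to W, flip to white, move to (2,1). |black|=6
Step 11: on WHITE (2,1): turn R to N, flip to black, move to (1,1). |black|=7
Step 12: on WHITE (1,1): turn R to E, flip to black, move to (1,2). |black|=8
Step 13: on WHITE (1,2): turn R to S, flip to black, move to (2,2). |black|=9
Step 14: on WHITE (2,2): turn R to W, flip to black, move to (2,1). |black|=10
Step 15: on BLACK (2,1): turn L to S, flip to white, move to (3,1). |black|=9
Step 16: on BLACK (3,1): turn L to E, flip to white, move to (3,2). |black|=8
Step 17: on BLACK (3,2): turn L to N, flip to white, move to (2,2). |black|=7
Step 18: on BLACK (2,2): turn L to W, flip to white, move to (2,1). |black|=6
Step 19: on WHITE (2,1): turn R to N, flip to black, move to (1,1). |black|=7
Step 20: on BLACK (1,1): turn L to W, flip to white, move to (1,0). |black|=6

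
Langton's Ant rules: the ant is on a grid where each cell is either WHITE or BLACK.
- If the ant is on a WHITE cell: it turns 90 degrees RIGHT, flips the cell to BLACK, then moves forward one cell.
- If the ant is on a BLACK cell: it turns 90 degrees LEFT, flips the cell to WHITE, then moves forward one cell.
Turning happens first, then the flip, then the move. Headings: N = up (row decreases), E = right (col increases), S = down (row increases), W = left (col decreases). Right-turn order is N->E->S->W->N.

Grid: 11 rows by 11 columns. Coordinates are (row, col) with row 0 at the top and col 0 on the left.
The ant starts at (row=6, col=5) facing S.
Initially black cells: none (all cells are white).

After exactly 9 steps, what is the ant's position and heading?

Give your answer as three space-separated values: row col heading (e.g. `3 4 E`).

Answer: 6 6 E

Derivation:
Step 1: on WHITE (6,5): turn R to W, flip to black, move to (6,4). |black|=1
Step 2: on WHITE (6,4): turn R to N, flip to black, move to (5,4). |black|=2
Step 3: on WHITE (5,4): turn R to E, flip to black, move to (5,5). |black|=3
Step 4: on WHITE (5,5): turn R to S, flip to black, move to (6,5). |black|=4
Step 5: on BLACK (6,5): turn L to E, flip to white, move to (6,6). |black|=3
Step 6: on WHITE (6,6): turn R to S, flip to black, move to (7,6). |black|=4
Step 7: on WHITE (7,6): turn R to W, flip to black, move to (7,5). |black|=5
Step 8: on WHITE (7,5): turn R to N, flip to black, move to (6,5). |black|=6
Step 9: on WHITE (6,5): turn R to E, flip to black, move to (6,6). |black|=7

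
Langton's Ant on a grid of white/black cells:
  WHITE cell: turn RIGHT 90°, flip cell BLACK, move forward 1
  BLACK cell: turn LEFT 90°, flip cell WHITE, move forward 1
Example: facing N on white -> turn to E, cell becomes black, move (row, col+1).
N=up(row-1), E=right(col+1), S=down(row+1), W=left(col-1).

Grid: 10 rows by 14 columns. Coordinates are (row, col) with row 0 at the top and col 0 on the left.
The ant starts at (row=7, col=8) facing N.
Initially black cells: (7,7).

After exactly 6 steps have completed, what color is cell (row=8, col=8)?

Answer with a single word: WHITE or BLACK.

Step 1: on WHITE (7,8): turn R to E, flip to black, move to (7,9). |black|=2
Step 2: on WHITE (7,9): turn R to S, flip to black, move to (8,9). |black|=3
Step 3: on WHITE (8,9): turn R to W, flip to black, move to (8,8). |black|=4
Step 4: on WHITE (8,8): turn R to N, flip to black, move to (7,8). |black|=5
Step 5: on BLACK (7,8): turn L to W, flip to white, move to (7,7). |black|=4
Step 6: on BLACK (7,7): turn L to S, flip to white, move to (8,7). |black|=3

Answer: BLACK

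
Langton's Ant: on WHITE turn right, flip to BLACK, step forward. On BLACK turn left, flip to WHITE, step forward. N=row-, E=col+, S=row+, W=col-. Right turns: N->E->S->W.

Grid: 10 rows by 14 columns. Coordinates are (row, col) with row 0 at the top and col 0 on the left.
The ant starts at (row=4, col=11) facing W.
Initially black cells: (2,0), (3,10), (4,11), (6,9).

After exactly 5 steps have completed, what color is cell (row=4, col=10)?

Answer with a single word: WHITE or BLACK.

Answer: BLACK

Derivation:
Step 1: on BLACK (4,11): turn L to S, flip to white, move to (5,11). |black|=3
Step 2: on WHITE (5,11): turn R to W, flip to black, move to (5,10). |black|=4
Step 3: on WHITE (5,10): turn R to N, flip to black, move to (4,10). |black|=5
Step 4: on WHITE (4,10): turn R to E, flip to black, move to (4,11). |black|=6
Step 5: on WHITE (4,11): turn R to S, flip to black, move to (5,11). |black|=7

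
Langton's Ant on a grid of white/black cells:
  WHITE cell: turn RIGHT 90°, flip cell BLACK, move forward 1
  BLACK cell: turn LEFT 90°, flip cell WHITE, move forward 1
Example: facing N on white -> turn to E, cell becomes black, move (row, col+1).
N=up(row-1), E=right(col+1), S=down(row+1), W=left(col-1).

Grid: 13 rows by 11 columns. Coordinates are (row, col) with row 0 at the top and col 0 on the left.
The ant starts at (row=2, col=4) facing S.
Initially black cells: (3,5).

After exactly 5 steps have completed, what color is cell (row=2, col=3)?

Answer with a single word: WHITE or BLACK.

Step 1: on WHITE (2,4): turn R to W, flip to black, move to (2,3). |black|=2
Step 2: on WHITE (2,3): turn R to N, flip to black, move to (1,3). |black|=3
Step 3: on WHITE (1,3): turn R to E, flip to black, move to (1,4). |black|=4
Step 4: on WHITE (1,4): turn R to S, flip to black, move to (2,4). |black|=5
Step 5: on BLACK (2,4): turn L to E, flip to white, move to (2,5). |black|=4

Answer: BLACK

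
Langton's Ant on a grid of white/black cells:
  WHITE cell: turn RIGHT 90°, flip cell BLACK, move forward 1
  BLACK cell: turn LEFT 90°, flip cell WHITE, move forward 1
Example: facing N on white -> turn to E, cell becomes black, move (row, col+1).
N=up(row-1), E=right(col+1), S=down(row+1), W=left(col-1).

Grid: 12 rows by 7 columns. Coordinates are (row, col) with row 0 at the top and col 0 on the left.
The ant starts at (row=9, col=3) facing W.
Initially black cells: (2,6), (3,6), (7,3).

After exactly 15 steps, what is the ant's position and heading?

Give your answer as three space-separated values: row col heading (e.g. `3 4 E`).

Step 1: on WHITE (9,3): turn R to N, flip to black, move to (8,3). |black|=4
Step 2: on WHITE (8,3): turn R to E, flip to black, move to (8,4). |black|=5
Step 3: on WHITE (8,4): turn R to S, flip to black, move to (9,4). |black|=6
Step 4: on WHITE (9,4): turn R to W, flip to black, move to (9,3). |black|=7
Step 5: on BLACK (9,3): turn L to S, flip to white, move to (10,3). |black|=6
Step 6: on WHITE (10,3): turn R to W, flip to black, move to (10,2). |black|=7
Step 7: on WHITE (10,2): turn R to N, flip to black, move to (9,2). |black|=8
Step 8: on WHITE (9,2): turn R to E, flip to black, move to (9,3). |black|=9
Step 9: on WHITE (9,3): turn R to S, flip to black, move to (10,3). |black|=10
Step 10: on BLACK (10,3): turn L to E, flip to white, move to (10,4). |black|=9
Step 11: on WHITE (10,4): turn R to S, flip to black, move to (11,4). |black|=10
Step 12: on WHITE (11,4): turn R to W, flip to black, move to (11,3). |black|=11
Step 13: on WHITE (11,3): turn R to N, flip to black, move to (10,3). |black|=12
Step 14: on WHITE (10,3): turn R to E, flip to black, move to (10,4). |black|=13
Step 15: on BLACK (10,4): turn L to N, flip to white, move to (9,4). |black|=12

Answer: 9 4 N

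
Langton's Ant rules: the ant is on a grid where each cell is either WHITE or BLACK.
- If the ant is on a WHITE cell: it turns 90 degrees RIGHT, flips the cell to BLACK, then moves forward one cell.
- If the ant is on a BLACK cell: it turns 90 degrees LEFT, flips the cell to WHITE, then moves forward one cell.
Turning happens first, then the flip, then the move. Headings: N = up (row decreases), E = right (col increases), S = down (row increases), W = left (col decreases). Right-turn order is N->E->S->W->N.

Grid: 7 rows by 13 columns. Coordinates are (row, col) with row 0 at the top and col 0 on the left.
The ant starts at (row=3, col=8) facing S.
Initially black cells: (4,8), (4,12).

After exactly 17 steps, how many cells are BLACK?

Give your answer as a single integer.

Step 1: on WHITE (3,8): turn R to W, flip to black, move to (3,7). |black|=3
Step 2: on WHITE (3,7): turn R to N, flip to black, move to (2,7). |black|=4
Step 3: on WHITE (2,7): turn R to E, flip to black, move to (2,8). |black|=5
Step 4: on WHITE (2,8): turn R to S, flip to black, move to (3,8). |black|=6
Step 5: on BLACK (3,8): turn L to E, flip to white, move to (3,9). |black|=5
Step 6: on WHITE (3,9): turn R to S, flip to black, move to (4,9). |black|=6
Step 7: on WHITE (4,9): turn R to W, flip to black, move to (4,8). |black|=7
Step 8: on BLACK (4,8): turn L to S, flip to white, move to (5,8). |black|=6
Step 9: on WHITE (5,8): turn R to W, flip to black, move to (5,7). |black|=7
Step 10: on WHITE (5,7): turn R to N, flip to black, move to (4,7). |black|=8
Step 11: on WHITE (4,7): turn R to E, flip to black, move to (4,8). |black|=9
Step 12: on WHITE (4,8): turn R to S, flip to black, move to (5,8). |black|=10
Step 13: on BLACK (5,8): turn L to E, flip to white, move to (5,9). |black|=9
Step 14: on WHITE (5,9): turn R to S, flip to black, move to (6,9). |black|=10
Step 15: on WHITE (6,9): turn R to W, flip to black, move to (6,8). |black|=11
Step 16: on WHITE (6,8): turn R to N, flip to black, move to (5,8). |black|=12
Step 17: on WHITE (5,8): turn R to E, flip to black, move to (5,9). |black|=13

Answer: 13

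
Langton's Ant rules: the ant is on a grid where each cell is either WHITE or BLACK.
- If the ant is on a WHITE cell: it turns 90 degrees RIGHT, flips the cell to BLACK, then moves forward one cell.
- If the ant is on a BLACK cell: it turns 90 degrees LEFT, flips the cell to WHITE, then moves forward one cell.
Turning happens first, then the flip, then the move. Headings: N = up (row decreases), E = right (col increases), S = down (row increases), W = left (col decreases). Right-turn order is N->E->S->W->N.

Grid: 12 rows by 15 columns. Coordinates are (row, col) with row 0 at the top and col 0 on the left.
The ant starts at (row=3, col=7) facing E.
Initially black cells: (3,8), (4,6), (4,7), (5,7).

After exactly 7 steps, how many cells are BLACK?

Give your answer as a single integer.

Answer: 7

Derivation:
Step 1: on WHITE (3,7): turn R to S, flip to black, move to (4,7). |black|=5
Step 2: on BLACK (4,7): turn L to E, flip to white, move to (4,8). |black|=4
Step 3: on WHITE (4,8): turn R to S, flip to black, move to (5,8). |black|=5
Step 4: on WHITE (5,8): turn R to W, flip to black, move to (5,7). |black|=6
Step 5: on BLACK (5,7): turn L to S, flip to white, move to (6,7). |black|=5
Step 6: on WHITE (6,7): turn R to W, flip to black, move to (6,6). |black|=6
Step 7: on WHITE (6,6): turn R to N, flip to black, move to (5,6). |black|=7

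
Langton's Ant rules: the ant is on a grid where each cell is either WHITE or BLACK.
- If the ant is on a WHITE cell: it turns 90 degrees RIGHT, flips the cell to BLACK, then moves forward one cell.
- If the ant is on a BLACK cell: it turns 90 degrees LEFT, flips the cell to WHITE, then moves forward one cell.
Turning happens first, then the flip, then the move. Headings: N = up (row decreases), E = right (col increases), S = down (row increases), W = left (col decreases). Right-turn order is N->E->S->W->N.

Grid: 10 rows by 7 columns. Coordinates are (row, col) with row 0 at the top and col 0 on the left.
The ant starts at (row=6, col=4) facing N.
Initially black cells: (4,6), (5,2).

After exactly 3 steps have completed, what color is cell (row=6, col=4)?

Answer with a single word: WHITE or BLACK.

Step 1: on WHITE (6,4): turn R to E, flip to black, move to (6,5). |black|=3
Step 2: on WHITE (6,5): turn R to S, flip to black, move to (7,5). |black|=4
Step 3: on WHITE (7,5): turn R to W, flip to black, move to (7,4). |black|=5

Answer: BLACK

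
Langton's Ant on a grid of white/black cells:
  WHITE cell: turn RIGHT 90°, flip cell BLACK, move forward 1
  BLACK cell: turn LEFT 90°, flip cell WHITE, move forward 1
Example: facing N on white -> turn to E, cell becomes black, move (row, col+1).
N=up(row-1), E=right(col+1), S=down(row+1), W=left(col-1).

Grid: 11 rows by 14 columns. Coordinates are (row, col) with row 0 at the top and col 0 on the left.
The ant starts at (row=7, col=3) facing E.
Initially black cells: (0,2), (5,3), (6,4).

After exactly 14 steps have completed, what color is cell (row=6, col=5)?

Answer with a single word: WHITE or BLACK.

Step 1: on WHITE (7,3): turn R to S, flip to black, move to (8,3). |black|=4
Step 2: on WHITE (8,3): turn R to W, flip to black, move to (8,2). |black|=5
Step 3: on WHITE (8,2): turn R to N, flip to black, move to (7,2). |black|=6
Step 4: on WHITE (7,2): turn R to E, flip to black, move to (7,3). |black|=7
Step 5: on BLACK (7,3): turn L to N, flip to white, move to (6,3). |black|=6
Step 6: on WHITE (6,3): turn R to E, flip to black, move to (6,4). |black|=7
Step 7: on BLACK (6,4): turn L to N, flip to white, move to (5,4). |black|=6
Step 8: on WHITE (5,4): turn R to E, flip to black, move to (5,5). |black|=7
Step 9: on WHITE (5,5): turn R to S, flip to black, move to (6,5). |black|=8
Step 10: on WHITE (6,5): turn R to W, flip to black, move to (6,4). |black|=9
Step 11: on WHITE (6,4): turn R to N, flip to black, move to (5,4). |black|=10
Step 12: on BLACK (5,4): turn L to W, flip to white, move to (5,3). |black|=9
Step 13: on BLACK (5,3): turn L to S, flip to white, move to (6,3). |black|=8
Step 14: on BLACK (6,3): turn L to E, flip to white, move to (6,4). |black|=7

Answer: BLACK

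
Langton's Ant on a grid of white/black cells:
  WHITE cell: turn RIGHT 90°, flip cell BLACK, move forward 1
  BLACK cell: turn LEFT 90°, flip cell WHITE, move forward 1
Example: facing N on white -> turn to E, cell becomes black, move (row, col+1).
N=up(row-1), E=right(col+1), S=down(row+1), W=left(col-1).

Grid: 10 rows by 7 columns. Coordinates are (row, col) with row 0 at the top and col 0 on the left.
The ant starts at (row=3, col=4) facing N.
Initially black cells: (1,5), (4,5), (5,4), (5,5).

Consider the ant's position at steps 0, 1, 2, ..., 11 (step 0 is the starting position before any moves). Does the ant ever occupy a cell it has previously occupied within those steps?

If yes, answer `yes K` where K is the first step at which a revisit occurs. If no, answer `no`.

Answer: no

Derivation:
Step 1: on WHITE (3,4): turn R to E, flip to black, move to (3,5). |black|=5 — new cell
Step 2: on WHITE (3,5): turn R to S, flip to black, move to (4,5). |black|=6 — new cell
Step 3: on BLACK (4,5): turn L to E, flip to white, move to (4,6). |black|=5 — new cell
Step 4: on WHITE (4,6): turn R to S, flip to black, move to (5,6). |black|=6 — new cell
Step 5: on WHITE (5,6): turn R to W, flip to black, move to (5,5). |black|=7 — new cell
Step 6: on BLACK (5,5): turn L to S, flip to white, move to (6,5). |black|=6 — new cell
Step 7: on WHITE (6,5): turn R to W, flip to black, move to (6,4). |black|=7 — new cell
Step 8: on WHITE (6,4): turn R to N, flip to black, move to (5,4). |black|=8 — new cell
Step 9: on BLACK (5,4): turn L to W, flip to white, move to (5,3). |black|=7 — new cell
Step 10: on WHITE (5,3): turn R to N, flip to black, move to (4,3). |black|=8 — new cell
Step 11: on WHITE (4,3): turn R to E, flip to black, move to (4,4). |black|=9 — new cell
No revisit within 11 steps.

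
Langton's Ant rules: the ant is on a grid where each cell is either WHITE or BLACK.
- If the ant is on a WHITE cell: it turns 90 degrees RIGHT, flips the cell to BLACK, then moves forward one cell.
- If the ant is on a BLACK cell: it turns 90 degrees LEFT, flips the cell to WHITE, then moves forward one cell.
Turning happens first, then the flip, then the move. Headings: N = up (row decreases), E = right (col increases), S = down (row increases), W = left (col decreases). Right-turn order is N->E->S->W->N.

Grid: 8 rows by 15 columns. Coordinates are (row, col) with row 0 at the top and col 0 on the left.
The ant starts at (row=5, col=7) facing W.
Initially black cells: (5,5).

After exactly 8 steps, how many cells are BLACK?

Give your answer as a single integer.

Answer: 7

Derivation:
Step 1: on WHITE (5,7): turn R to N, flip to black, move to (4,7). |black|=2
Step 2: on WHITE (4,7): turn R to E, flip to black, move to (4,8). |black|=3
Step 3: on WHITE (4,8): turn R to S, flip to black, move to (5,8). |black|=4
Step 4: on WHITE (5,8): turn R to W, flip to black, move to (5,7). |black|=5
Step 5: on BLACK (5,7): turn L to S, flip to white, move to (6,7). |black|=4
Step 6: on WHITE (6,7): turn R to W, flip to black, move to (6,6). |black|=5
Step 7: on WHITE (6,6): turn R to N, flip to black, move to (5,6). |black|=6
Step 8: on WHITE (5,6): turn R to E, flip to black, move to (5,7). |black|=7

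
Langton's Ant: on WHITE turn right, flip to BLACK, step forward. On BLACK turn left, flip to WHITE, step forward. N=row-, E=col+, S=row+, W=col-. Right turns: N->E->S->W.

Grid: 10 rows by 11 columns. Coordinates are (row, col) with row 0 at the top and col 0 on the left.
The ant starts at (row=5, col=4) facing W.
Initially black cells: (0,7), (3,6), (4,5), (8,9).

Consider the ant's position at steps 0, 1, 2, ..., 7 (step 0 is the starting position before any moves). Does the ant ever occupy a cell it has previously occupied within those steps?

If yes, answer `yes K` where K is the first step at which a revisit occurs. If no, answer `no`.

Answer: no

Derivation:
Step 1: on WHITE (5,4): turn R to N, flip to black, move to (4,4). |black|=5 — new cell
Step 2: on WHITE (4,4): turn R to E, flip to black, move to (4,5). |black|=6 — new cell
Step 3: on BLACK (4,5): turn L to N, flip to white, move to (3,5). |black|=5 — new cell
Step 4: on WHITE (3,5): turn R to E, flip to black, move to (3,6). |black|=6 — new cell
Step 5: on BLACK (3,6): turn L to N, flip to white, move to (2,6). |black|=5 — new cell
Step 6: on WHITE (2,6): turn R to E, flip to black, move to (2,7). |black|=6 — new cell
Step 7: on WHITE (2,7): turn R to S, flip to black, move to (3,7). |black|=7 — new cell
No revisit within 7 steps.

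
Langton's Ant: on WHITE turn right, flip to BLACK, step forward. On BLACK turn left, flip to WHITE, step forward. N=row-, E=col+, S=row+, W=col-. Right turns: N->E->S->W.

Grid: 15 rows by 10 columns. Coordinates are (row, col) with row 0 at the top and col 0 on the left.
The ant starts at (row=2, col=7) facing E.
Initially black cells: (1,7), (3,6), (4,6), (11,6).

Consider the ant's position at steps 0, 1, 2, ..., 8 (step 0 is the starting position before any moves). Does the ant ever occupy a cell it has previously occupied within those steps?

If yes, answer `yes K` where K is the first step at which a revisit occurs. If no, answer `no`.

Step 1: on WHITE (2,7): turn R to S, flip to black, move to (3,7). |black|=5 — new cell
Step 2: on WHITE (3,7): turn R to W, flip to black, move to (3,6). |black|=6 — new cell
Step 3: on BLACK (3,6): turn L to S, flip to white, move to (4,6). |black|=5 — new cell
Step 4: on BLACK (4,6): turn L to E, flip to white, move to (4,7). |black|=4 — new cell
Step 5: on WHITE (4,7): turn R to S, flip to black, move to (5,7). |black|=5 — new cell
Step 6: on WHITE (5,7): turn R to W, flip to black, move to (5,6). |black|=6 — new cell
Step 7: on WHITE (5,6): turn R to N, flip to black, move to (4,6). |black|=7 — REVISIT

Answer: yes 7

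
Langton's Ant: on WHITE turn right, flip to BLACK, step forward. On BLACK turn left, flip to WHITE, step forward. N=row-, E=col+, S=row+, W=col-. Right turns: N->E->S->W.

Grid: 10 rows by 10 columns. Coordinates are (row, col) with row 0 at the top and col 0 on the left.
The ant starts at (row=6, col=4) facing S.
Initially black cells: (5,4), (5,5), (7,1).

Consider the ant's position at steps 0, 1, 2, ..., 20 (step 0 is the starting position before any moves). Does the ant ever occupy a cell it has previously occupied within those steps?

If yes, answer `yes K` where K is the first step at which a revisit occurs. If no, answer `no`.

Answer: yes 10

Derivation:
Step 1: on WHITE (6,4): turn R to W, flip to black, move to (6,3). |black|=4 — new cell
Step 2: on WHITE (6,3): turn R to N, flip to black, move to (5,3). |black|=5 — new cell
Step 3: on WHITE (5,3): turn R to E, flip to black, move to (5,4). |black|=6 — new cell
Step 4: on BLACK (5,4): turn L to N, flip to white, move to (4,4). |black|=5 — new cell
Step 5: on WHITE (4,4): turn R to E, flip to black, move to (4,5). |black|=6 — new cell
Step 6: on WHITE (4,5): turn R to S, flip to black, move to (5,5). |black|=7 — new cell
Step 7: on BLACK (5,5): turn L to E, flip to white, move to (5,6). |black|=6 — new cell
Step 8: on WHITE (5,6): turn R to S, flip to black, move to (6,6). |black|=7 — new cell
Step 9: on WHITE (6,6): turn R to W, flip to black, move to (6,5). |black|=8 — new cell
Step 10: on WHITE (6,5): turn R to N, flip to black, move to (5,5). |black|=9 — REVISIT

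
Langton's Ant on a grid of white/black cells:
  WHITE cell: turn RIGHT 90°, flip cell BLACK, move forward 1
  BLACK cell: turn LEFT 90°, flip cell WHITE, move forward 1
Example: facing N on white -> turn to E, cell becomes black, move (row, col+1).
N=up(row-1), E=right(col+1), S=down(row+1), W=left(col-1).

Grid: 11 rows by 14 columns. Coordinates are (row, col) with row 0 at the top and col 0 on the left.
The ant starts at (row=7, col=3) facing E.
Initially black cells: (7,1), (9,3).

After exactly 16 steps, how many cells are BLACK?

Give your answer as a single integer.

Answer: 10

Derivation:
Step 1: on WHITE (7,3): turn R to S, flip to black, move to (8,3). |black|=3
Step 2: on WHITE (8,3): turn R to W, flip to black, move to (8,2). |black|=4
Step 3: on WHITE (8,2): turn R to N, flip to black, move to (7,2). |black|=5
Step 4: on WHITE (7,2): turn R to E, flip to black, move to (7,3). |black|=6
Step 5: on BLACK (7,3): turn L to N, flip to white, move to (6,3). |black|=5
Step 6: on WHITE (6,3): turn R to E, flip to black, move to (6,4). |black|=6
Step 7: on WHITE (6,4): turn R to S, flip to black, move to (7,4). |black|=7
Step 8: on WHITE (7,4): turn R to W, flip to black, move to (7,3). |black|=8
Step 9: on WHITE (7,3): turn R to N, flip to black, move to (6,3). |black|=9
Step 10: on BLACK (6,3): turn L to W, flip to white, move to (6,2). |black|=8
Step 11: on WHITE (6,2): turn R to N, flip to black, move to (5,2). |black|=9
Step 12: on WHITE (5,2): turn R to E, flip to black, move to (5,3). |black|=10
Step 13: on WHITE (5,3): turn R to S, flip to black, move to (6,3). |black|=11
Step 14: on WHITE (6,3): turn R to W, flip to black, move to (6,2). |black|=12
Step 15: on BLACK (6,2): turn L to S, flip to white, move to (7,2). |black|=11
Step 16: on BLACK (7,2): turn L to E, flip to white, move to (7,3). |black|=10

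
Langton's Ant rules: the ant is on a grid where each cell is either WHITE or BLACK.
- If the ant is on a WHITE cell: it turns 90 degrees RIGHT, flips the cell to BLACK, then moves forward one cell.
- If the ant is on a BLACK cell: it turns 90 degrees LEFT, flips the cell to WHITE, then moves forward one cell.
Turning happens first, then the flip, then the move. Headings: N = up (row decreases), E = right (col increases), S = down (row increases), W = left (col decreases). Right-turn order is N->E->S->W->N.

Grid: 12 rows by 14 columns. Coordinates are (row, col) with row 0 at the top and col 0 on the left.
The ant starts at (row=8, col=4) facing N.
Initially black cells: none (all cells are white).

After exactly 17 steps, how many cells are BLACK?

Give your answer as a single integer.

Answer: 7

Derivation:
Step 1: on WHITE (8,4): turn R to E, flip to black, move to (8,5). |black|=1
Step 2: on WHITE (8,5): turn R to S, flip to black, move to (9,5). |black|=2
Step 3: on WHITE (9,5): turn R to W, flip to black, move to (9,4). |black|=3
Step 4: on WHITE (9,4): turn R to N, flip to black, move to (8,4). |black|=4
Step 5: on BLACK (8,4): turn L to W, flip to white, move to (8,3). |black|=3
Step 6: on WHITE (8,3): turn R to N, flip to black, move to (7,3). |black|=4
Step 7: on WHITE (7,3): turn R to E, flip to black, move to (7,4). |black|=5
Step 8: on WHITE (7,4): turn R to S, flip to black, move to (8,4). |black|=6
Step 9: on WHITE (8,4): turn R to W, flip to black, move to (8,3). |black|=7
Step 10: on BLACK (8,3): turn L to S, flip to white, move to (9,3). |black|=6
Step 11: on WHITE (9,3): turn R to W, flip to black, move to (9,2). |black|=7
Step 12: on WHITE (9,2): turn R to N, flip to black, move to (8,2). |black|=8
Step 13: on WHITE (8,2): turn R to E, flip to black, move to (8,3). |black|=9
Step 14: on WHITE (8,3): turn R to S, flip to black, move to (9,3). |black|=10
Step 15: on BLACK (9,3): turn L to E, flip to white, move to (9,4). |black|=9
Step 16: on BLACK (9,4): turn L to N, flip to white, move to (8,4). |black|=8
Step 17: on BLACK (8,4): turn L to W, flip to white, move to (8,3). |black|=7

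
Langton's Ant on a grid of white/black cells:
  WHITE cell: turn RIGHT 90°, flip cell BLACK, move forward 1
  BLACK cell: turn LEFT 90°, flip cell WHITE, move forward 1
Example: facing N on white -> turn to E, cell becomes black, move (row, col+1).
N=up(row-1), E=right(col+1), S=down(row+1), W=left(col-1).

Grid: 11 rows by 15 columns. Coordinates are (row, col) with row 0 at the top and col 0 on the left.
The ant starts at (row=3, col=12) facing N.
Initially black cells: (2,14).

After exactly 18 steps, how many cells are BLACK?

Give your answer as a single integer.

Step 1: on WHITE (3,12): turn R to E, flip to black, move to (3,13). |black|=2
Step 2: on WHITE (3,13): turn R to S, flip to black, move to (4,13). |black|=3
Step 3: on WHITE (4,13): turn R to W, flip to black, move to (4,12). |black|=4
Step 4: on WHITE (4,12): turn R to N, flip to black, move to (3,12). |black|=5
Step 5: on BLACK (3,12): turn L to W, flip to white, move to (3,11). |black|=4
Step 6: on WHITE (3,11): turn R to N, flip to black, move to (2,11). |black|=5
Step 7: on WHITE (2,11): turn R to E, flip to black, move to (2,12). |black|=6
Step 8: on WHITE (2,12): turn R to S, flip to black, move to (3,12). |black|=7
Step 9: on WHITE (3,12): turn R to W, flip to black, move to (3,11). |black|=8
Step 10: on BLACK (3,11): turn L to S, flip to white, move to (4,11). |black|=7
Step 11: on WHITE (4,11): turn R to W, flip to black, move to (4,10). |black|=8
Step 12: on WHITE (4,10): turn R to N, flip to black, move to (3,10). |black|=9
Step 13: on WHITE (3,10): turn R to E, flip to black, move to (3,11). |black|=10
Step 14: on WHITE (3,11): turn R to S, flip to black, move to (4,11). |black|=11
Step 15: on BLACK (4,11): turn L to E, flip to white, move to (4,12). |black|=10
Step 16: on BLACK (4,12): turn L to N, flip to white, move to (3,12). |black|=9
Step 17: on BLACK (3,12): turn L to W, flip to white, move to (3,11). |black|=8
Step 18: on BLACK (3,11): turn L to S, flip to white, move to (4,11). |black|=7

Answer: 7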